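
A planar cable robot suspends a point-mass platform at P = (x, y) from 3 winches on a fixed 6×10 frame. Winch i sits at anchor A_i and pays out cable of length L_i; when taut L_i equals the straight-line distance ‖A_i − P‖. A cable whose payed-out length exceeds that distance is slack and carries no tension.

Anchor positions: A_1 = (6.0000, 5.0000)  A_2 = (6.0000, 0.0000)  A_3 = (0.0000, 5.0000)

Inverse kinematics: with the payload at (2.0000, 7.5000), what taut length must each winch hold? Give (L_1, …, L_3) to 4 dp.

(4.7170, 8.5000, 3.2016)

L_1: Δ = A_1−P = (4.0000, -2.5000) → ‖Δ‖ = √22.2500 = 4.7170
L_2: Δ = A_2−P = (4.0000, -7.5000) → ‖Δ‖ = √72.2500 = 8.5000
L_3: Δ = A_3−P = (-2.0000, -2.5000) → ‖Δ‖ = √10.2500 = 3.2016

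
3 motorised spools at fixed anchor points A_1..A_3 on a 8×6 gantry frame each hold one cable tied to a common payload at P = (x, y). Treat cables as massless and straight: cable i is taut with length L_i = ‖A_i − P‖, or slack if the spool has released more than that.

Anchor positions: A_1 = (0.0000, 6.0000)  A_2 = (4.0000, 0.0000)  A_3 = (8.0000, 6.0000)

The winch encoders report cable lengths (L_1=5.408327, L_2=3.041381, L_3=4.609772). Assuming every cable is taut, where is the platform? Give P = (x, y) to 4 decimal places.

expand ‖A_i−P‖²=L_i² and subtract eq 1 (c_i ≔ ‖A_i‖²−L_i²)
c_1 = 0.0000+36.0000−29.2500 = 6.7500
eq1−eq2 → [-8.0000  12.0000]·P = 0.0000
eq1−eq3 → [-16.0000  0.0000]·P = -72.0000
2×2 solve → P = (4.5000, 3.0000)

(4.5000, 3.0000)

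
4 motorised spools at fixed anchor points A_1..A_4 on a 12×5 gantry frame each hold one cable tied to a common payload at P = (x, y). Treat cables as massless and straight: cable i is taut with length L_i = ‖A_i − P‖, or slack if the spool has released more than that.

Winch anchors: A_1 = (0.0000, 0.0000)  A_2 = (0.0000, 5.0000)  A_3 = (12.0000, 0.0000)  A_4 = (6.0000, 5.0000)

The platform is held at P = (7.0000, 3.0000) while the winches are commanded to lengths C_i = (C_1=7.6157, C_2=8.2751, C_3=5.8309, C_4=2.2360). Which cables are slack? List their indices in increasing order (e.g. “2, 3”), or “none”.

2

cable 1: √((-7.0000)²+(-3.0000)²)=7.6158, C_1=7.6157: taut
cable 2: √((-7.0000)²+(2.0000)²)=7.2801, C_2=8.2751: slack
cable 3: √((5.0000)²+(-3.0000)²)=5.8310, C_3=5.8309: taut
cable 4: √((-1.0000)²+(2.0000)²)=2.2361, C_4=2.2360: taut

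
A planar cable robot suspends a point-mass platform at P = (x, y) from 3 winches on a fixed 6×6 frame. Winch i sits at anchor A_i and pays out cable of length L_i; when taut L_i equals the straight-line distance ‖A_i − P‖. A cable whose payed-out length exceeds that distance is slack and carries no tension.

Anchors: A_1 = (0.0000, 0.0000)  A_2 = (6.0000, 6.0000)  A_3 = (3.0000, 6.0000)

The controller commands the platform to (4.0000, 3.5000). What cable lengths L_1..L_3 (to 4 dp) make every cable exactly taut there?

(5.3151, 3.2016, 2.6926)

L_1 = √((0.0000−4.0000)² + (0.0000−3.5000)²) = 5.3151
L_2 = √((6.0000−4.0000)² + (6.0000−3.5000)²) = 3.2016
L_3 = √((3.0000−4.0000)² + (6.0000−3.5000)²) = 2.6926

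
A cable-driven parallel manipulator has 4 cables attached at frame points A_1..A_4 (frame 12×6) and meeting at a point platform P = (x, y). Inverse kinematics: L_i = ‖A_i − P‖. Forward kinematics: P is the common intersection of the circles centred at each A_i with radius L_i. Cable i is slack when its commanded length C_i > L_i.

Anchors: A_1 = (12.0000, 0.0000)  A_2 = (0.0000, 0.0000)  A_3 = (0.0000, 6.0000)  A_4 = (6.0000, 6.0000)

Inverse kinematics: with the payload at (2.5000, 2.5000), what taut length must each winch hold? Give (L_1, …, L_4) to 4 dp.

L_1: Δ = A_1−P = (9.5000, -2.5000) → ‖Δ‖ = √96.5000 = 9.8234
L_2: Δ = A_2−P = (-2.5000, -2.5000) → ‖Δ‖ = √12.5000 = 3.5355
L_3: Δ = A_3−P = (-2.5000, 3.5000) → ‖Δ‖ = √18.5000 = 4.3012
L_4: Δ = A_4−P = (3.5000, 3.5000) → ‖Δ‖ = √24.5000 = 4.9497

(9.8234, 3.5355, 4.3012, 4.9497)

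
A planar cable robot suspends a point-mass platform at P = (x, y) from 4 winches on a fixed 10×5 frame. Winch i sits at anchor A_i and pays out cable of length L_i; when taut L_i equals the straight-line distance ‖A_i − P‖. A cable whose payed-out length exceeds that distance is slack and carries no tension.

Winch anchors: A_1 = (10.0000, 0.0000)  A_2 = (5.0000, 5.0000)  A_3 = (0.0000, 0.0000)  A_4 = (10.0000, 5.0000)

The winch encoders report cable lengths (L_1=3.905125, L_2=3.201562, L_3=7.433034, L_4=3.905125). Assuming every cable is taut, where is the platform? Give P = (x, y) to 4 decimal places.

(7.0000, 2.5000)

circle eqns → linear via eq_j − eq_1; set q_j = A_j·A_j − L_j²
q_1 = 100.0000+0.0000−15.2500 = 84.7500
10.0000·x − 10.0000·y = q_1−q_2 = 45.0000
20.0000·x + 0.0000·y = q_1−q_3 = 140.0000
0.0000·x − 10.0000·y = q_1−q_4 = -25.0000
solve first two rows → x=7.0000, y=2.5000
check cable 4: ‖A_4−P‖² = 15.2500 ≈ L_4² = 15.2500 ✓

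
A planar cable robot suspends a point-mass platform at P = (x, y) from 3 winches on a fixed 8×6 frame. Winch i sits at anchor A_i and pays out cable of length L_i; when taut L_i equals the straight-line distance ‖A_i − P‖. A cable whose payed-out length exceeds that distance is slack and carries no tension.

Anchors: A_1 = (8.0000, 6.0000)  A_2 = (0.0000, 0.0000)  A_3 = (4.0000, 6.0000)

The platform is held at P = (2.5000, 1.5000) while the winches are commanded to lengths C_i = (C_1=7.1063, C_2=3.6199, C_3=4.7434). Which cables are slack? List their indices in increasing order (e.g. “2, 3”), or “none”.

2

cable 1: √((5.5000)²+(4.5000)²)=7.1063, C_1=7.1063: taut
cable 2: √((-2.5000)²+(-1.5000)²)=2.9155, C_2=3.6199: slack
cable 3: √((1.5000)²+(4.5000)²)=4.7434, C_3=4.7434: taut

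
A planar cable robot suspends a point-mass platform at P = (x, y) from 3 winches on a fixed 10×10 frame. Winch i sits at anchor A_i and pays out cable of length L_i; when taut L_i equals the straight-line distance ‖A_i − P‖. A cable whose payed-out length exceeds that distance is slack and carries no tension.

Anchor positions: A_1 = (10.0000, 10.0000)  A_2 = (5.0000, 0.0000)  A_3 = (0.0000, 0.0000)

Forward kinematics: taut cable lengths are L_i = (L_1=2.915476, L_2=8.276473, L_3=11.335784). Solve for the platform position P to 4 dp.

each cable: (A_i−P)·(A_i−P) = L_i²; let c_i = ‖A_i‖²−L_i²
c_1 = 100.0000+100.0000−8.5000 = 191.5000
row 1: 10.0000x + 20.0000y = 235.0000  (c_2=-43.5000)
row 2: 20.0000x + 20.0000y = 320.0000  (c_3=-128.5000)
Cramer on rows 1–2 → x = 8.5000, y = 7.5000

(8.5000, 7.5000)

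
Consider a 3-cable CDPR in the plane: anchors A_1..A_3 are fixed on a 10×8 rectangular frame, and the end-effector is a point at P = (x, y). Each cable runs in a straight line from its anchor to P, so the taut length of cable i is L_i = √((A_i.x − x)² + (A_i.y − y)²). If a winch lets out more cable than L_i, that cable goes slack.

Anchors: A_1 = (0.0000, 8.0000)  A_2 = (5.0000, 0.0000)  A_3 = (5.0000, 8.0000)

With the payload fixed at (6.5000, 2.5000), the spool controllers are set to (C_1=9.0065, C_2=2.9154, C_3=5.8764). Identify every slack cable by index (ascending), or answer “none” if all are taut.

cable 1: L_1 = ‖A_1−P‖ = 8.5147;  C_1 = 9.0065 → slack
cable 2: L_2 = ‖A_2−P‖ = 2.9155;  C_2 = 2.9154 → taut
cable 3: L_3 = ‖A_3−P‖ = 5.7009;  C_3 = 5.8764 → slack

1, 3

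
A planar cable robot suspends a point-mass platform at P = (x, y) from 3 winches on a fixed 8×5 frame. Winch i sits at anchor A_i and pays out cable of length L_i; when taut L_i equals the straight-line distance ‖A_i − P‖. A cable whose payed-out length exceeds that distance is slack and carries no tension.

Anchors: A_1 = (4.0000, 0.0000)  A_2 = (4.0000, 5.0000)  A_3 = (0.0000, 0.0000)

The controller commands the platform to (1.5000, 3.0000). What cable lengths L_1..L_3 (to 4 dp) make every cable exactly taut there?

cable 1: Δx=2.5000, Δy=-3.0000; L_1 = √(Δx²+Δy²) = 3.9051
cable 2: Δx=2.5000, Δy=2.0000; L_2 = √(Δx²+Δy²) = 3.2016
cable 3: Δx=-1.5000, Δy=-3.0000; L_3 = √(Δx²+Δy²) = 3.3541

(3.9051, 3.2016, 3.3541)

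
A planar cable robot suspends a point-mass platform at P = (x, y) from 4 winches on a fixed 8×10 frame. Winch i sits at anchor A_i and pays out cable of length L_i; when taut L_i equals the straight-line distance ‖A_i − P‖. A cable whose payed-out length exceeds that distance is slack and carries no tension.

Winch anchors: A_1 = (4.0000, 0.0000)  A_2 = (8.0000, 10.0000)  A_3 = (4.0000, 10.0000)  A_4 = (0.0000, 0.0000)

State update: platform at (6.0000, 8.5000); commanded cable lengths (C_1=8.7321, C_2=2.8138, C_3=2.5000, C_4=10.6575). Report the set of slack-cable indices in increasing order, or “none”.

cable 1: L_1 = ‖A_1−P‖ = 8.7321;  C_1 = 8.7321 → taut
cable 2: L_2 = ‖A_2−P‖ = 2.5000;  C_2 = 2.8138 → slack
cable 3: L_3 = ‖A_3−P‖ = 2.5000;  C_3 = 2.5000 → taut
cable 4: L_4 = ‖A_4−P‖ = 10.4043;  C_4 = 10.6575 → slack

2, 4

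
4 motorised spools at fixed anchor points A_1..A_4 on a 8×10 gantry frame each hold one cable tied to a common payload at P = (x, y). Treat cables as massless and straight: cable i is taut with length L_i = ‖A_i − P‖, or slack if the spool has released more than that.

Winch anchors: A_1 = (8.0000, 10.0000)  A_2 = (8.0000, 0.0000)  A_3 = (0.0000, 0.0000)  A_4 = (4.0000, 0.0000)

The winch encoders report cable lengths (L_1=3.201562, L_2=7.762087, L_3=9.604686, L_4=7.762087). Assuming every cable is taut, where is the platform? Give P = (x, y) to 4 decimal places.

expand ‖A_i−P‖²=L_i² and subtract eq 1 (q_i ≔ ‖A_i‖²−L_i²)
q_1 = 64.0000+100.0000−10.2500 = 153.7500
eq1−eq2 → [0.0000  20.0000]·P = 150.0000
eq1−eq3 → [16.0000  20.0000]·P = 246.0000
eq1−eq4 → [8.0000  20.0000]·P = 198.0000
2×2 solve → P = (6.0000, 7.5000)
check cable 4: ‖A_4−P‖² = 60.2500 ≈ L_4² = 60.2500 ✓

(6.0000, 7.5000)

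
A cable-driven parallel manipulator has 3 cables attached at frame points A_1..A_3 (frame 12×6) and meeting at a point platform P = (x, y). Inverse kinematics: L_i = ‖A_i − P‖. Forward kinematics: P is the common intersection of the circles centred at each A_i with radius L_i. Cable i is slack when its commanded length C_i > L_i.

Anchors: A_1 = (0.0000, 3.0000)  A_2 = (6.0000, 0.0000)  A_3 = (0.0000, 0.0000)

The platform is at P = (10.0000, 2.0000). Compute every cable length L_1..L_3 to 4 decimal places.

cable 1: Δx=-10.0000, Δy=1.0000; L_1 = √(Δx²+Δy²) = 10.0499
cable 2: Δx=-4.0000, Δy=-2.0000; L_2 = √(Δx²+Δy²) = 4.4721
cable 3: Δx=-10.0000, Δy=-2.0000; L_3 = √(Δx²+Δy²) = 10.1980

(10.0499, 4.4721, 10.1980)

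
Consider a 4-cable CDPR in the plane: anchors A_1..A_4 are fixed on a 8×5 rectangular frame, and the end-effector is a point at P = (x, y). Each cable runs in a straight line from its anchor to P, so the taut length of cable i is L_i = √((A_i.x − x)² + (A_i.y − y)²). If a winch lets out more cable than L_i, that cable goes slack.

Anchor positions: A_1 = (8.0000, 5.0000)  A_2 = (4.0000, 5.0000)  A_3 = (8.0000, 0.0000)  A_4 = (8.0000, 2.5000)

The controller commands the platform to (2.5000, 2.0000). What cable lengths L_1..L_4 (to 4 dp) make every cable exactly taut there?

(6.2650, 3.3541, 5.8523, 5.5227)

L_1: Δ = A_1−P = (5.5000, 3.0000) → ‖Δ‖ = √39.2500 = 6.2650
L_2: Δ = A_2−P = (1.5000, 3.0000) → ‖Δ‖ = √11.2500 = 3.3541
L_3: Δ = A_3−P = (5.5000, -2.0000) → ‖Δ‖ = √34.2500 = 5.8523
L_4: Δ = A_4−P = (5.5000, 0.5000) → ‖Δ‖ = √30.5000 = 5.5227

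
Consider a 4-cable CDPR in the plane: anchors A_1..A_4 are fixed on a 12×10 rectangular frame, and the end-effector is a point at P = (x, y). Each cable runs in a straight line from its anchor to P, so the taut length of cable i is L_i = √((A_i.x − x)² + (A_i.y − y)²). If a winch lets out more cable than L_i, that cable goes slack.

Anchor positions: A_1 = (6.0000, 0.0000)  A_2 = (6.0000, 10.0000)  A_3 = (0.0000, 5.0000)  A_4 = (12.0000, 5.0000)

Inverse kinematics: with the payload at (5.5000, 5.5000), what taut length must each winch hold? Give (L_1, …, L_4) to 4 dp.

(5.5227, 4.5277, 5.5227, 6.5192)

L_1 = √((6.0000−5.5000)² + (0.0000−5.5000)²) = 5.5227
L_2 = √((6.0000−5.5000)² + (10.0000−5.5000)²) = 4.5277
L_3 = √((0.0000−5.5000)² + (5.0000−5.5000)²) = 5.5227
L_4 = √((12.0000−5.5000)² + (5.0000−5.5000)²) = 6.5192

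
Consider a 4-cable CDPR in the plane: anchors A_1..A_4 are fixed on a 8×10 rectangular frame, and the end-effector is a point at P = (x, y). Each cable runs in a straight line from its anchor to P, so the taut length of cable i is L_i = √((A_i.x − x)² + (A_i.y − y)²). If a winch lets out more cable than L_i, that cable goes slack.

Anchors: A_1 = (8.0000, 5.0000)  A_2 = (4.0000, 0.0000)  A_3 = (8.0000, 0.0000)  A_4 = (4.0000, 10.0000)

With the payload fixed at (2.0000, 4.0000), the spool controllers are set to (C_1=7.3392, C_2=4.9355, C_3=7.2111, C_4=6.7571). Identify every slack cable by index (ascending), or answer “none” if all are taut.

i=1: geometric 6.0828 vs commanded 7.3392 ⇒ slack
i=2: geometric 4.4721 vs commanded 4.9355 ⇒ slack
i=3: geometric 7.2111 vs commanded 7.2111 ⇒ taut
i=4: geometric 6.3246 vs commanded 6.7571 ⇒ slack

1, 2, 4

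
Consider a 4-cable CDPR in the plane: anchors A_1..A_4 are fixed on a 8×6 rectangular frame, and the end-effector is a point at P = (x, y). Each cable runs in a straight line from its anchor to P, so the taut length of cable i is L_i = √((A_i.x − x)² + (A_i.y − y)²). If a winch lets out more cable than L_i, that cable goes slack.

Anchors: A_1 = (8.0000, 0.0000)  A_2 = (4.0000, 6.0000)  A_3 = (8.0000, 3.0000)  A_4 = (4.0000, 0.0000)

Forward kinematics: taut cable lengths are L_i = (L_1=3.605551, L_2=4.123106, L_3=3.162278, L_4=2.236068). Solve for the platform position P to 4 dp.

circle eqns → linear via eq_j − eq_1; set k_j = A_j·A_j − L_j²
k_1 = 64.0000+0.0000−13.0000 = 51.0000
8.0000·x − 12.0000·y = k_1−k_2 = 16.0000
0.0000·x − 6.0000·y = k_1−k_3 = -12.0000
8.0000·x + 0.0000·y = k_1−k_4 = 40.0000
solve first two rows → x=5.0000, y=2.0000
check cable 4: ‖A_4−P‖² = 5.0000 ≈ L_4² = 5.0000 ✓

(5.0000, 2.0000)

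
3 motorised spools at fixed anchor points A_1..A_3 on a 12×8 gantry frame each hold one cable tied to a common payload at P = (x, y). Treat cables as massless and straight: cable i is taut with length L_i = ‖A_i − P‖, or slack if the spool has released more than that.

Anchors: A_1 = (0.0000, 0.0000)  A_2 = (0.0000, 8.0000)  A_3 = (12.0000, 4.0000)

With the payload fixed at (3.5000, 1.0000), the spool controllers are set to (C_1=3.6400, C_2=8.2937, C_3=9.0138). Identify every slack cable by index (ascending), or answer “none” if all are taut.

2

cable 1: √((-3.5000)²+(-1.0000)²)=3.6401, C_1=3.6400: taut
cable 2: √((-3.5000)²+(7.0000)²)=7.8262, C_2=8.2937: slack
cable 3: √((8.5000)²+(3.0000)²)=9.0139, C_3=9.0138: taut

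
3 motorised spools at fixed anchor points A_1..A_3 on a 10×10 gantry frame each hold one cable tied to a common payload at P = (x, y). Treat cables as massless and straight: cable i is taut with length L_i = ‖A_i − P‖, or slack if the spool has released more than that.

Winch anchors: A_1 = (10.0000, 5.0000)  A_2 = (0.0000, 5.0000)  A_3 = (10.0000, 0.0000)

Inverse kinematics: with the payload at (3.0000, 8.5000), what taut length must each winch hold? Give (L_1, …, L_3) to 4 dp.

(7.8262, 4.6098, 11.0114)

L_1 = √((10.0000−3.0000)² + (5.0000−8.5000)²) = 7.8262
L_2 = √((0.0000−3.0000)² + (5.0000−8.5000)²) = 4.6098
L_3 = √((10.0000−3.0000)² + (0.0000−8.5000)²) = 11.0114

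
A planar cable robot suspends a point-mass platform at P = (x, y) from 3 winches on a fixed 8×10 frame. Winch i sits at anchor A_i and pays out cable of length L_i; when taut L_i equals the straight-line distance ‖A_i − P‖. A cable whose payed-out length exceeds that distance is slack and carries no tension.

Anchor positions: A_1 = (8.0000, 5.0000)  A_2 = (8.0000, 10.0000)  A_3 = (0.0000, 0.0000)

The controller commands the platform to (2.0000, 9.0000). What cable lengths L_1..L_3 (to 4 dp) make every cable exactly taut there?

cable 1: Δx=6.0000, Δy=-4.0000; L_1 = √(Δx²+Δy²) = 7.2111
cable 2: Δx=6.0000, Δy=1.0000; L_2 = √(Δx²+Δy²) = 6.0828
cable 3: Δx=-2.0000, Δy=-9.0000; L_3 = √(Δx²+Δy²) = 9.2195

(7.2111, 6.0828, 9.2195)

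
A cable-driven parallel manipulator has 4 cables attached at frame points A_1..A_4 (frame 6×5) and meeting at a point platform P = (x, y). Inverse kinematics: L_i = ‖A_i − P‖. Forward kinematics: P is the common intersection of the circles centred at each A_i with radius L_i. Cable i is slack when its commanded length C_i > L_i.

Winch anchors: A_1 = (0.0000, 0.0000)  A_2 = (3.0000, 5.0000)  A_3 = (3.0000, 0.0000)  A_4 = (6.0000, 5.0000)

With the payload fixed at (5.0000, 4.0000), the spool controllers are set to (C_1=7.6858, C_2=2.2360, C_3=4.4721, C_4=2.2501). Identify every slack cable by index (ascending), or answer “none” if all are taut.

1, 4

cable 1: √((-5.0000)²+(-4.0000)²)=6.4031, C_1=7.6858: slack
cable 2: √((-2.0000)²+(1.0000)²)=2.2361, C_2=2.2360: taut
cable 3: √((-2.0000)²+(-4.0000)²)=4.4721, C_3=4.4721: taut
cable 4: √((1.0000)²+(1.0000)²)=1.4142, C_4=2.2501: slack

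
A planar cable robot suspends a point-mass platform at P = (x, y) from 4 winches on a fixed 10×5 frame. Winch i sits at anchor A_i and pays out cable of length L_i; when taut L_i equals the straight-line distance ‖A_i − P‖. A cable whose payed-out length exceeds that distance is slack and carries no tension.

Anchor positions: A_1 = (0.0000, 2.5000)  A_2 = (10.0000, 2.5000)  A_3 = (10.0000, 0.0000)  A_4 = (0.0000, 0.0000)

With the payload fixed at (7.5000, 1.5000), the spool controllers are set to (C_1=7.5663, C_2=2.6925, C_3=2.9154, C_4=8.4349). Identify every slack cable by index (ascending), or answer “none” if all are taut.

4

i=1: geometric 7.5664 vs commanded 7.5663 ⇒ taut
i=2: geometric 2.6926 vs commanded 2.6925 ⇒ taut
i=3: geometric 2.9155 vs commanded 2.9154 ⇒ taut
i=4: geometric 7.6485 vs commanded 8.4349 ⇒ slack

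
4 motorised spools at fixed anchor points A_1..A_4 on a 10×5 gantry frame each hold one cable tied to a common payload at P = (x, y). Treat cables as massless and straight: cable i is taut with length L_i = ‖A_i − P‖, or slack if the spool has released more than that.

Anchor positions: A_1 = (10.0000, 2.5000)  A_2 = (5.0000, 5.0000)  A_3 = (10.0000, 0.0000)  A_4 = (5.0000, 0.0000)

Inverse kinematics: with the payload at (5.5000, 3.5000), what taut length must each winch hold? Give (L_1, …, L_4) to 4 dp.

L_1 = √((10.0000−5.5000)² + (2.5000−3.5000)²) = 4.6098
L_2 = √((5.0000−5.5000)² + (5.0000−3.5000)²) = 1.5811
L_3 = √((10.0000−5.5000)² + (0.0000−3.5000)²) = 5.7009
L_4 = √((5.0000−5.5000)² + (0.0000−3.5000)²) = 3.5355

(4.6098, 1.5811, 5.7009, 3.5355)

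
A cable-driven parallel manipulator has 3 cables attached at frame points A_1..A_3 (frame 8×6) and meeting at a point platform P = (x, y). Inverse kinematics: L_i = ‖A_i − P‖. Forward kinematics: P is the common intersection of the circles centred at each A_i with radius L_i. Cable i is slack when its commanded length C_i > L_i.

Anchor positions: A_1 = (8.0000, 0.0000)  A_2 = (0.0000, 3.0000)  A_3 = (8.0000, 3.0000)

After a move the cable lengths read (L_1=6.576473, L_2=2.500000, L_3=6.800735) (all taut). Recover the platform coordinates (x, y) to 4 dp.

(1.5000, 1.0000)

expand ‖A_i−P‖²=L_i² and subtract eq 1 (k_i ≔ ‖A_i‖²−L_i²)
k_1 = 64.0000+0.0000−43.2500 = 20.7500
eq1−eq2 → [16.0000  -6.0000]·P = 18.0000
eq1−eq3 → [0.0000  -6.0000]·P = -6.0000
2×2 solve → P = (1.5000, 1.0000)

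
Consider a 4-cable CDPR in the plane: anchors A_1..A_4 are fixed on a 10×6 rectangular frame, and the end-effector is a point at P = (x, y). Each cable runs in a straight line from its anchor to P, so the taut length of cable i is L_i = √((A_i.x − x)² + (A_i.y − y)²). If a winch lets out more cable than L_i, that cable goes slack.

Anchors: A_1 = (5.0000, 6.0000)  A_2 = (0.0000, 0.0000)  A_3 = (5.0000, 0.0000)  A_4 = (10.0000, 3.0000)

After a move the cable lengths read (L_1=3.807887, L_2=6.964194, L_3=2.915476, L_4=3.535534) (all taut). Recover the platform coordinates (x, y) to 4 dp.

(6.5000, 2.5000)

expand ‖A_i−P‖²=L_i² and subtract eq 1 (q_i ≔ ‖A_i‖²−L_i²)
q_1 = 25.0000+36.0000−14.5000 = 46.5000
eq1−eq2 → [10.0000  12.0000]·P = 95.0000
eq1−eq3 → [0.0000  12.0000]·P = 30.0000
eq1−eq4 → [-10.0000  6.0000]·P = -50.0000
2×2 solve → P = (6.5000, 2.5000)
check cable 4: ‖A_4−P‖² = 12.5000 ≈ L_4² = 12.5000 ✓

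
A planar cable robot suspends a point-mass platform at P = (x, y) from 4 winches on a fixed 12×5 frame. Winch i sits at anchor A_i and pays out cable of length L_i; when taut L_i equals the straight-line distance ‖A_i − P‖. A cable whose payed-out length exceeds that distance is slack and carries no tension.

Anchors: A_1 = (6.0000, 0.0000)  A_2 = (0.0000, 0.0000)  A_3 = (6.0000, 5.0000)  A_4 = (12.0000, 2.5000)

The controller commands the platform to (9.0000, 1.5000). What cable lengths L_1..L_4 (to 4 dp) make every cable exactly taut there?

(3.3541, 9.1241, 4.6098, 3.1623)

cable 1: Δx=-3.0000, Δy=-1.5000; L_1 = √(Δx²+Δy²) = 3.3541
cable 2: Δx=-9.0000, Δy=-1.5000; L_2 = √(Δx²+Δy²) = 9.1241
cable 3: Δx=-3.0000, Δy=3.5000; L_3 = √(Δx²+Δy²) = 4.6098
cable 4: Δx=3.0000, Δy=1.0000; L_4 = √(Δx²+Δy²) = 3.1623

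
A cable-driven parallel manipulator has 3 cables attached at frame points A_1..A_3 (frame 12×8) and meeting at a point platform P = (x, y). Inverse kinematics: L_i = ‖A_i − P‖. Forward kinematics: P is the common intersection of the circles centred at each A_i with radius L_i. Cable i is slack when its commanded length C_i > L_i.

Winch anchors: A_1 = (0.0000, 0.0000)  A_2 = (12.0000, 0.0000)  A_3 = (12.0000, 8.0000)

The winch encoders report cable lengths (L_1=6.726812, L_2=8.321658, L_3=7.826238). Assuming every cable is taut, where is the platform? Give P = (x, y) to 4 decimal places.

expand ‖A_i−P‖²=L_i² and subtract eq 1 (c_i ≔ ‖A_i‖²−L_i²)
c_1 = 0.0000+0.0000−45.2500 = -45.2500
eq1−eq2 → [-24.0000  0.0000]·P = -120.0000
eq1−eq3 → [-24.0000  -16.0000]·P = -192.0000
2×2 solve → P = (5.0000, 4.5000)

(5.0000, 4.5000)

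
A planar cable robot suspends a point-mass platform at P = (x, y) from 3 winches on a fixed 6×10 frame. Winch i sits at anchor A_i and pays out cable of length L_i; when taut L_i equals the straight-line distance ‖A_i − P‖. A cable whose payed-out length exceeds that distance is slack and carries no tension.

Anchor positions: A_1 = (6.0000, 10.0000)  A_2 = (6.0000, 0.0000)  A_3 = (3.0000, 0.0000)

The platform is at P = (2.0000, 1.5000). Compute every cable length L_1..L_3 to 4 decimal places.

L_1: Δ = A_1−P = (4.0000, 8.5000) → ‖Δ‖ = √88.2500 = 9.3941
L_2: Δ = A_2−P = (4.0000, -1.5000) → ‖Δ‖ = √18.2500 = 4.2720
L_3: Δ = A_3−P = (1.0000, -1.5000) → ‖Δ‖ = √3.2500 = 1.8028

(9.3941, 4.2720, 1.8028)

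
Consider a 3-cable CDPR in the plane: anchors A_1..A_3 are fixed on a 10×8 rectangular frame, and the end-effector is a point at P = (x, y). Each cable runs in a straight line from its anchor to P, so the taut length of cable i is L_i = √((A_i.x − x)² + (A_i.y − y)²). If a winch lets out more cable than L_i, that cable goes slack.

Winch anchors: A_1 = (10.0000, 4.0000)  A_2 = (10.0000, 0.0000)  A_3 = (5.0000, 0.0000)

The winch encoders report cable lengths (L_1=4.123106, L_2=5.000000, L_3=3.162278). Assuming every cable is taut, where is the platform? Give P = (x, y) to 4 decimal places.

circle eqns → linear via eq_j − eq_1; set c_j = A_j·A_j − L_j²
c_1 = 100.0000+16.0000−17.0000 = 99.0000
0.0000·x + 8.0000·y = c_1−c_2 = 24.0000
10.0000·x + 8.0000·y = c_1−c_3 = 84.0000
solve first two rows → x=6.0000, y=3.0000

(6.0000, 3.0000)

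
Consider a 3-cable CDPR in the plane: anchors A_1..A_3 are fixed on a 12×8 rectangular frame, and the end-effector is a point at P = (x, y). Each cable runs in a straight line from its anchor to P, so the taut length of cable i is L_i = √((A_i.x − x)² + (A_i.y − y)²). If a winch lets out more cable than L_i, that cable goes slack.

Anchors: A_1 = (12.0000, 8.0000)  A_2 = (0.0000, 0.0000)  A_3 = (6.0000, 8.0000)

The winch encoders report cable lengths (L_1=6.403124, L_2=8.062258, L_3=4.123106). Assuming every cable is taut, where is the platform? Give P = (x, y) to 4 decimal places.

(7.0000, 4.0000)

expand ‖A_i−P‖²=L_i² and subtract eq 1 (c_i ≔ ‖A_i‖²−L_i²)
c_1 = 144.0000+64.0000−41.0000 = 167.0000
eq1−eq2 → [24.0000  16.0000]·P = 232.0000
eq1−eq3 → [12.0000  0.0000]·P = 84.0000
2×2 solve → P = (7.0000, 4.0000)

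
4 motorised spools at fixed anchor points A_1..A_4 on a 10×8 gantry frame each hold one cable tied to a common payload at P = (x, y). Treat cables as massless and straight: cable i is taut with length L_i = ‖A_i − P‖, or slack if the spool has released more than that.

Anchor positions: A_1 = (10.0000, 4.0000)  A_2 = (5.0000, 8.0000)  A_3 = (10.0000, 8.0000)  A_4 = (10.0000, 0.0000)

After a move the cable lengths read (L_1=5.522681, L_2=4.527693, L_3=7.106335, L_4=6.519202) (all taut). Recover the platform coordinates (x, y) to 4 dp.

(4.5000, 3.5000)

expand ‖A_i−P‖²=L_i² and subtract eq 1 (q_i ≔ ‖A_i‖²−L_i²)
q_1 = 100.0000+16.0000−30.5000 = 85.5000
eq1−eq2 → [10.0000  -8.0000]·P = 17.0000
eq1−eq3 → [0.0000  -8.0000]·P = -28.0000
eq1−eq4 → [0.0000  8.0000]·P = 28.0000
2×2 solve → P = (4.5000, 3.5000)
check cable 4: ‖A_4−P‖² = 42.5000 ≈ L_4² = 42.5000 ✓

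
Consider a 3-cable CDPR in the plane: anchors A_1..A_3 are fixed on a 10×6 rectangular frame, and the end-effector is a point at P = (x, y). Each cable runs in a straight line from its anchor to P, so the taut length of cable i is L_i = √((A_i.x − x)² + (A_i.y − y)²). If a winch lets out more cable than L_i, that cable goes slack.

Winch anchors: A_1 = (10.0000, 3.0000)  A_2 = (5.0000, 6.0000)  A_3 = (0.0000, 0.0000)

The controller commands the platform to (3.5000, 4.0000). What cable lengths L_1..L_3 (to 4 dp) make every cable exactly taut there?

(6.5765, 2.5000, 5.3151)

L_1 = √((10.0000−3.5000)² + (3.0000−4.0000)²) = 6.5765
L_2 = √((5.0000−3.5000)² + (6.0000−4.0000)²) = 2.5000
L_3 = √((0.0000−3.5000)² + (0.0000−4.0000)²) = 5.3151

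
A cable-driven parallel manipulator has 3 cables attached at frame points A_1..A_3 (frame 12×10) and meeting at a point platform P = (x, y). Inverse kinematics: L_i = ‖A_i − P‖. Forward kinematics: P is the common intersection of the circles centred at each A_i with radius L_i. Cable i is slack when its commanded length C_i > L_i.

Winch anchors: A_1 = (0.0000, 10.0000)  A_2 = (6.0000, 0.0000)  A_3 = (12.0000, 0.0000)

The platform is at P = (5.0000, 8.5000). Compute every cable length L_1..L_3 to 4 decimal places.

cable 1: Δx=-5.0000, Δy=1.5000; L_1 = √(Δx²+Δy²) = 5.2202
cable 2: Δx=1.0000, Δy=-8.5000; L_2 = √(Δx²+Δy²) = 8.5586
cable 3: Δx=7.0000, Δy=-8.5000; L_3 = √(Δx²+Δy²) = 11.0114

(5.2202, 8.5586, 11.0114)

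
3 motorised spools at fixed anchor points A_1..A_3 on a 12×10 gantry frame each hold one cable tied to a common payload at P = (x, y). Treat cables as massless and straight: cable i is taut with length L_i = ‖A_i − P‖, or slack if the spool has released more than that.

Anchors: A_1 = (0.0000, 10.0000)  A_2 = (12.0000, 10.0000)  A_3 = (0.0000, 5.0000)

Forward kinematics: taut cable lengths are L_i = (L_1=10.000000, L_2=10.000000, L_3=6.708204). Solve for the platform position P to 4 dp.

each cable: (A_i−P)·(A_i−P) = L_i²; let k_i = ‖A_i‖²−L_i²
k_1 = 0.0000+100.0000−100.0000 = 0.0000
row 1: -24.0000x + 0.0000y = -144.0000  (k_2=144.0000)
row 2: 0.0000x + 10.0000y = 20.0000  (k_3=-20.0000)
Cramer on rows 1–2 → x = 6.0000, y = 2.0000

(6.0000, 2.0000)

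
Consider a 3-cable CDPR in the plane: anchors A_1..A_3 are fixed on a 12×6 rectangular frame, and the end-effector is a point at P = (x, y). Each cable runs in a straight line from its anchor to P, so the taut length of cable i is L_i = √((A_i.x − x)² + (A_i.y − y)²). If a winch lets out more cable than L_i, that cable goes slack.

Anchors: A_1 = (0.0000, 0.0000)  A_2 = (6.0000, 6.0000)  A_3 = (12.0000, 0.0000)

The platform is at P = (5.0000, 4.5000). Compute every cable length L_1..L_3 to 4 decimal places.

(6.7268, 1.8028, 8.3217)

cable 1: Δx=-5.0000, Δy=-4.5000; L_1 = √(Δx²+Δy²) = 6.7268
cable 2: Δx=1.0000, Δy=1.5000; L_2 = √(Δx²+Δy²) = 1.8028
cable 3: Δx=7.0000, Δy=-4.5000; L_3 = √(Δx²+Δy²) = 8.3217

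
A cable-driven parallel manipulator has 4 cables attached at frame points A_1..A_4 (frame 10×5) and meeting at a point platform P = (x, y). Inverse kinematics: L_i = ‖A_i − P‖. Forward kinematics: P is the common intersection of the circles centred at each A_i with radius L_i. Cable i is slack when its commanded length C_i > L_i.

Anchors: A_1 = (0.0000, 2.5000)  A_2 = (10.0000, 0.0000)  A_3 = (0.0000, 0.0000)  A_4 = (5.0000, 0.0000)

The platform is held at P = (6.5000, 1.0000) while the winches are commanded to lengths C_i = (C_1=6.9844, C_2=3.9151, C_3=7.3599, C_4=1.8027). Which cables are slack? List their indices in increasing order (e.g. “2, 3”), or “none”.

1, 2, 3

i=1: geometric 6.6708 vs commanded 6.9844 ⇒ slack
i=2: geometric 3.6401 vs commanded 3.9151 ⇒ slack
i=3: geometric 6.5765 vs commanded 7.3599 ⇒ slack
i=4: geometric 1.8028 vs commanded 1.8027 ⇒ taut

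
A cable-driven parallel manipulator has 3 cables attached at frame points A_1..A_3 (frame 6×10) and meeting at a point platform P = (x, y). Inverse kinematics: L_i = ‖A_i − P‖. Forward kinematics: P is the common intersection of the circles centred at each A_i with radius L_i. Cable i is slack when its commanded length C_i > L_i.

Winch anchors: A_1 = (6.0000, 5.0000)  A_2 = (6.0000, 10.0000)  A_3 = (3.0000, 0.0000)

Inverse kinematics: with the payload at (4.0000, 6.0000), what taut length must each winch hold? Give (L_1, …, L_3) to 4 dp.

(2.2361, 4.4721, 6.0828)

cable 1: Δx=2.0000, Δy=-1.0000; L_1 = √(Δx²+Δy²) = 2.2361
cable 2: Δx=2.0000, Δy=4.0000; L_2 = √(Δx²+Δy²) = 4.4721
cable 3: Δx=-1.0000, Δy=-6.0000; L_3 = √(Δx²+Δy²) = 6.0828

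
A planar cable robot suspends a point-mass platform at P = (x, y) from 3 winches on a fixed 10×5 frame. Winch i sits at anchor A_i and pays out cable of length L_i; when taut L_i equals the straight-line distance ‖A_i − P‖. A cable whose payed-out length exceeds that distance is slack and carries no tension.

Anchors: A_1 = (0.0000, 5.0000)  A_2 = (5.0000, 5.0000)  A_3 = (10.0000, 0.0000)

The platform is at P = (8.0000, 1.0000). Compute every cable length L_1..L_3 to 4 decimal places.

L_1 = √((0.0000−8.0000)² + (5.0000−1.0000)²) = 8.9443
L_2 = √((5.0000−8.0000)² + (5.0000−1.0000)²) = 5.0000
L_3 = √((10.0000−8.0000)² + (0.0000−1.0000)²) = 2.2361

(8.9443, 5.0000, 2.2361)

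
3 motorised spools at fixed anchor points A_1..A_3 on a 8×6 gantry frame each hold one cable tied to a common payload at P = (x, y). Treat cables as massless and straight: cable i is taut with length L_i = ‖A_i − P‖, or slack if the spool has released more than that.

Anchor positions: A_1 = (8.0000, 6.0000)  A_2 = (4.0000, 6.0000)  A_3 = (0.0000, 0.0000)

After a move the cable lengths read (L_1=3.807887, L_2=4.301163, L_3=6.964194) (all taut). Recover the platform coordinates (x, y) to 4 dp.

(6.5000, 2.5000)

each cable: (A_i−P)·(A_i−P) = L_i²; let q_i = ‖A_i‖²−L_i²
q_1 = 64.0000+36.0000−14.5000 = 85.5000
row 1: 8.0000x + 0.0000y = 52.0000  (q_2=33.5000)
row 2: 16.0000x + 12.0000y = 134.0000  (q_3=-48.5000)
Cramer on rows 1–2 → x = 6.5000, y = 2.5000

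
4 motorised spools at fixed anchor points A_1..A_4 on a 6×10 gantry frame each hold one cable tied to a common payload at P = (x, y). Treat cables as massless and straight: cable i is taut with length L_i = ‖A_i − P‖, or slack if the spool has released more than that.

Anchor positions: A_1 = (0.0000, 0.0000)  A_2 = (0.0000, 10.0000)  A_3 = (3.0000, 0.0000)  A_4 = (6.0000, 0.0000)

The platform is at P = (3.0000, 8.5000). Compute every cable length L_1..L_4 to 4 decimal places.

cable 1: Δx=-3.0000, Δy=-8.5000; L_1 = √(Δx²+Δy²) = 9.0139
cable 2: Δx=-3.0000, Δy=1.5000; L_2 = √(Δx²+Δy²) = 3.3541
cable 3: Δx=0.0000, Δy=-8.5000; L_3 = √(Δx²+Δy²) = 8.5000
cable 4: Δx=3.0000, Δy=-8.5000; L_4 = √(Δx²+Δy²) = 9.0139

(9.0139, 3.3541, 8.5000, 9.0139)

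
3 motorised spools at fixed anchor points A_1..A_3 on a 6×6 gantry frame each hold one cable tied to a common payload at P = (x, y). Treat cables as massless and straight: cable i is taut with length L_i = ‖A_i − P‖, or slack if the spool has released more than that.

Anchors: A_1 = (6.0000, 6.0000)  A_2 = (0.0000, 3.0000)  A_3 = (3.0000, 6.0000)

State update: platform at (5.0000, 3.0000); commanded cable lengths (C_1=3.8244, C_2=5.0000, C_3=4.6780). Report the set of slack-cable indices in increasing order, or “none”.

1, 3

i=1: geometric 3.1623 vs commanded 3.8244 ⇒ slack
i=2: geometric 5.0000 vs commanded 5.0000 ⇒ taut
i=3: geometric 3.6056 vs commanded 4.6780 ⇒ slack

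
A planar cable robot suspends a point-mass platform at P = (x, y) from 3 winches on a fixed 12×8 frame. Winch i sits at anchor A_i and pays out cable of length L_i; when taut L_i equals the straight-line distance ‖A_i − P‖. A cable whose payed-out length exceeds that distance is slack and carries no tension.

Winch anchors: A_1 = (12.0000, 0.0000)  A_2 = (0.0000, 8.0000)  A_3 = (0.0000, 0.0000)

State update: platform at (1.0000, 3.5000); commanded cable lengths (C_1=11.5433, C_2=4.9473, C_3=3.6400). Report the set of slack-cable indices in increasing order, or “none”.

i=1: geometric 11.5434 vs commanded 11.5433 ⇒ taut
i=2: geometric 4.6098 vs commanded 4.9473 ⇒ slack
i=3: geometric 3.6401 vs commanded 3.6400 ⇒ taut

2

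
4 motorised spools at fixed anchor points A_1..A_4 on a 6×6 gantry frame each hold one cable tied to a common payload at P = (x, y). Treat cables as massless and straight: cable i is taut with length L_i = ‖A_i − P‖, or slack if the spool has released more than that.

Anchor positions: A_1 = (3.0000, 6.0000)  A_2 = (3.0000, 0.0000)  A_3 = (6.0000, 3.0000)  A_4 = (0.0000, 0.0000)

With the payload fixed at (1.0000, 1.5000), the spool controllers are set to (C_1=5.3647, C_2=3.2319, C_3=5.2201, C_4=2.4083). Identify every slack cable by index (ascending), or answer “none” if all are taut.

1, 2, 4

cable 1: √((2.0000)²+(4.5000)²)=4.9244, C_1=5.3647: slack
cable 2: √((2.0000)²+(-1.5000)²)=2.5000, C_2=3.2319: slack
cable 3: √((5.0000)²+(1.5000)²)=5.2202, C_3=5.2201: taut
cable 4: √((-1.0000)²+(-1.5000)²)=1.8028, C_4=2.4083: slack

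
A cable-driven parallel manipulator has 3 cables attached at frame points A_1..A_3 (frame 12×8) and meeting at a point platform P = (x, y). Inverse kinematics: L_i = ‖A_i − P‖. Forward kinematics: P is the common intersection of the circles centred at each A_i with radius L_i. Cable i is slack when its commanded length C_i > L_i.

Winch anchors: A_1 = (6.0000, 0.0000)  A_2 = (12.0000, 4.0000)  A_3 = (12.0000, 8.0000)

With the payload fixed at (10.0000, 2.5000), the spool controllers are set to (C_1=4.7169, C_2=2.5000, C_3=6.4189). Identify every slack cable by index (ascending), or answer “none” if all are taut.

i=1: geometric 4.7170 vs commanded 4.7169 ⇒ taut
i=2: geometric 2.5000 vs commanded 2.5000 ⇒ taut
i=3: geometric 5.8523 vs commanded 6.4189 ⇒ slack

3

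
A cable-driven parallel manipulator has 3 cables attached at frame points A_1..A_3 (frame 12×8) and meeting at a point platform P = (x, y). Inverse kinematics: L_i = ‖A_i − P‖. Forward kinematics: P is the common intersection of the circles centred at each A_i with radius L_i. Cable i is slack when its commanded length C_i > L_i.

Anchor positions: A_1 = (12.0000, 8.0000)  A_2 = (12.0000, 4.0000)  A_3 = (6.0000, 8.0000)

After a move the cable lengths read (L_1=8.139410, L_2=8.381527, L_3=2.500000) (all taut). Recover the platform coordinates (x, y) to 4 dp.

each cable: (A_i−P)·(A_i−P) = L_i²; let c_i = ‖A_i‖²−L_i²
c_1 = 144.0000+64.0000−66.2500 = 141.7500
row 1: 0.0000x + 8.0000y = 52.0000  (c_2=89.7500)
row 2: 12.0000x + 0.0000y = 48.0000  (c_3=93.7500)
Cramer on rows 1–2 → x = 4.0000, y = 6.5000

(4.0000, 6.5000)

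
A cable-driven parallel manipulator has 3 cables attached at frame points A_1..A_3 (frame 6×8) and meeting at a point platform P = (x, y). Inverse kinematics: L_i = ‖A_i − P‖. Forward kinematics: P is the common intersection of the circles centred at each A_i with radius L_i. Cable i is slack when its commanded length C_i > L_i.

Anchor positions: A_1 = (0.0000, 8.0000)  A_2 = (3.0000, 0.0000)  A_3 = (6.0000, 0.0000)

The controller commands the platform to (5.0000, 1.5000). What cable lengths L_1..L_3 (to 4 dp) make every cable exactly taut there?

(8.2006, 2.5000, 1.8028)

L_1: Δ = A_1−P = (-5.0000, 6.5000) → ‖Δ‖ = √67.2500 = 8.2006
L_2: Δ = A_2−P = (-2.0000, -1.5000) → ‖Δ‖ = √6.2500 = 2.5000
L_3: Δ = A_3−P = (1.0000, -1.5000) → ‖Δ‖ = √3.2500 = 1.8028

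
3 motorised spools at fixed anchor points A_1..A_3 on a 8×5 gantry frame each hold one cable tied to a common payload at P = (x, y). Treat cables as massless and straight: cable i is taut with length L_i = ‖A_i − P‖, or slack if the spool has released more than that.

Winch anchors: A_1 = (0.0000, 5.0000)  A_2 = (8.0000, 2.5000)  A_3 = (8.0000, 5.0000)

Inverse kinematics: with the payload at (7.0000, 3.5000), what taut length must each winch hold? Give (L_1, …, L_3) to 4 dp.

cable 1: Δx=-7.0000, Δy=1.5000; L_1 = √(Δx²+Δy²) = 7.1589
cable 2: Δx=1.0000, Δy=-1.0000; L_2 = √(Δx²+Δy²) = 1.4142
cable 3: Δx=1.0000, Δy=1.5000; L_3 = √(Δx²+Δy²) = 1.8028

(7.1589, 1.4142, 1.8028)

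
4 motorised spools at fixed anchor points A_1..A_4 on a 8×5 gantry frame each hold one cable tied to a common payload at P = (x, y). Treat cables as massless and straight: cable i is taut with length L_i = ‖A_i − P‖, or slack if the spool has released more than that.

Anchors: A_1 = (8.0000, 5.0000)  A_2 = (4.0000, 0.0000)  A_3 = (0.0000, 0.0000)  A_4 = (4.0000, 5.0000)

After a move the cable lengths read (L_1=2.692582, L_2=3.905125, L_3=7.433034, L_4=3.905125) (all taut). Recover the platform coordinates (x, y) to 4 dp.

(7.0000, 2.5000)

circle eqns → linear via eq_j − eq_1; set c_j = A_j·A_j − L_j²
c_1 = 64.0000+25.0000−7.2500 = 81.7500
8.0000·x + 10.0000·y = c_1−c_2 = 81.0000
16.0000·x + 10.0000·y = c_1−c_3 = 137.0000
8.0000·x + 0.0000·y = c_1−c_4 = 56.0000
solve first two rows → x=7.0000, y=2.5000
check cable 4: ‖A_4−P‖² = 15.2500 ≈ L_4² = 15.2500 ✓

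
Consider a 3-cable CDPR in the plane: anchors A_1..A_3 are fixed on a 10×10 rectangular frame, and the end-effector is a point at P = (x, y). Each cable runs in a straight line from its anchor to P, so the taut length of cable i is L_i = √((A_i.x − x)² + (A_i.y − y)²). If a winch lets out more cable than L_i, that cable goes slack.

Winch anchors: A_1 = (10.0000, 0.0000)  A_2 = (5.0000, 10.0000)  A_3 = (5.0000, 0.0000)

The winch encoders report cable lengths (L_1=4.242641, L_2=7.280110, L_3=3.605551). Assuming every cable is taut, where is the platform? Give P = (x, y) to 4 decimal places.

(7.0000, 3.0000)

expand ‖A_i−P‖²=L_i² and subtract eq 1 (c_i ≔ ‖A_i‖²−L_i²)
c_1 = 100.0000+0.0000−18.0000 = 82.0000
eq1−eq2 → [10.0000  -20.0000]·P = 10.0000
eq1−eq3 → [10.0000  0.0000]·P = 70.0000
2×2 solve → P = (7.0000, 3.0000)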